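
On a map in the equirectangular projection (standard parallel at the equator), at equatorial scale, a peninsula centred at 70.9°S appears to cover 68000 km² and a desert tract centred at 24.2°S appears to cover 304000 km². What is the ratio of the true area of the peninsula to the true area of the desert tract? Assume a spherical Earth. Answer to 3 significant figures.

On the plate carrée, areal scale = h·k = 1 × sec φ, so true area = apparent × cos φ.
True area of peninsula: 68000 × cos(70.9°) = 68000 × 0.3272 = 22250 km².
True area of desert tract: 304000 × cos(24.2°) = 304000 × 0.9121 = 277300 km².
Ratio = 22250 / 277300 ≈ 0.0802.

0.0802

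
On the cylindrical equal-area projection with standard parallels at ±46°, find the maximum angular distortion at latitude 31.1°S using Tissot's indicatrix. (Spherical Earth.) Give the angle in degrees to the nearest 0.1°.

23.8°

Cylindrical equal-area (φ₀ = 46°): h = cos φ / cos 46° along meridians, k = cos 46° / cos φ along parallels; h·k = 1.
At 31.1°: h = 1.233, k = 0.8113; principal scales a = 1.233, b = 0.8113.
sin(ω/2) = (a − b)/(a + b) = 0.4214/2.044 = 0.2062, so ω = 2 arcsin(0.2062) ≈ 23.8°.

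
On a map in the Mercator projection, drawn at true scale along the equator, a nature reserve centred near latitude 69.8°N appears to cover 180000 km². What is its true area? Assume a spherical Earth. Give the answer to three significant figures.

Mercator is conformal, so the point scale is isotropic: h = k = sec φ = 1/cos φ.
Areal scale = k² = sec²φ = 1/cos²(69.8°) = 1/0.3453² = 8.387.
True area = apparent / (areal scale) = 180000 / 8.387 ≈ 21500 km².

21500 km²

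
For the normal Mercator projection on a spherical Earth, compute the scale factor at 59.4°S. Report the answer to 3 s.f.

1.96

Mercator is conformal, so the point scale is isotropic: h = k = sec φ = 1/cos φ.
k = 1/cos 59.4° = 1/0.5090 = 1.964.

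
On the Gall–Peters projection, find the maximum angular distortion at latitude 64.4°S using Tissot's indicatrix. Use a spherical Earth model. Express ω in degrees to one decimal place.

Gall–Peters is a cylindrical equal-area projection with standard parallels at ±45°. For cylindrical equal-area with standard parallel φ₀, h = cos φ / cos φ₀ and k = cos φ₀ / cos φ, so h·k = 1.
At 64.4°: h = 0.6111, k = 1.636; principal scales a = 1.636, b = 0.6111.
sin(ω/2) = (a − b)/(a + b) = 1.025/2.248 = 0.4562, so ω = 2 arcsin(0.4562) ≈ 54.3°.

54.3°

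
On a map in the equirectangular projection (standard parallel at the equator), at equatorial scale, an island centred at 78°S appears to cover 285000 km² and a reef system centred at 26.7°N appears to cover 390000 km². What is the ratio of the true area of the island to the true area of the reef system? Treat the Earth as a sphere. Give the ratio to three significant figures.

On the plate carrée, areal scale = h·k = 1 × sec φ, so true area = apparent × cos φ.
True area of island: 285000 × cos(78°) = 285000 × 0.2079 = 59250 km².
True area of reef system: 390000 × cos(26.7°) = 390000 × 0.8934 = 348400 km².
Ratio = 59250 / 348400 ≈ 0.170.

0.170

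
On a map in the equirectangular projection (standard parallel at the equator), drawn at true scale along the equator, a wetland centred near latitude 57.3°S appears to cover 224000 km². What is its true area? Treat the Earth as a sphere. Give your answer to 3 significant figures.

121000 km²

For the equirectangular projection with φ₀ = 0 (plate carrée), h = 1 along meridians and k = sec φ along parallels.
Areal scale = h·k = 1 × sec φ; at 57.3°, h = 1.000, k = 1.851, so h·k = 1.851.
True area = apparent / (areal scale) = 224000 / 1.851 ≈ 121000 km².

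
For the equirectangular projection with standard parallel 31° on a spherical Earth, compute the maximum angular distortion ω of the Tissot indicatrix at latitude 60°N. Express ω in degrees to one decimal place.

30.5°

With standard parallel φ₀ = 31°, the equirectangular projection gives x = Rλ cos φ₀, y = Rφ, so h = 1 and k = cos 31° / cos φ.
At 60°: h = 1.000, k = 1.714; principal scales a = 1.714, b = 1.000.
sin(ω/2) = (a − b)/(a + b) = 0.7143/2.714 = 0.2632, so ω = 2 arcsin(0.2632) ≈ 30.5°.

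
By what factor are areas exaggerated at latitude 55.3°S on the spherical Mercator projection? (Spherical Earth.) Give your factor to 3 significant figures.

For Mercator, h = k = sec φ (a conformal cylindrical projection has a single point scale, 1/cos φ).
Areal scale = k² = sec²φ = 1/cos²(55.3°) = 1/0.5693² = 3.086.

3.09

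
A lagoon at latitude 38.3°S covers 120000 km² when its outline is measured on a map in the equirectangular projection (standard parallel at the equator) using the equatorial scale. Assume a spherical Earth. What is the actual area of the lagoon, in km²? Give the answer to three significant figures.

For the equirectangular projection with φ₀ = 0 (plate carrée), h = 1 along meridians and k = sec φ along parallels.
Areal scale = h·k = 1 × sec φ; at 38.3°, h = 1.000, k = 1.274, so h·k = 1.274.
True area = apparent / (areal scale) = 120000 / 1.274 ≈ 94200 km².

94200 km²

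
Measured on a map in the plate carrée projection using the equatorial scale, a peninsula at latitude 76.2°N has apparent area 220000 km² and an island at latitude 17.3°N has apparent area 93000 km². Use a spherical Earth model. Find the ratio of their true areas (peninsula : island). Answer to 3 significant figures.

0.591

Plate carrée has h = 1 and k = sec φ, giving areal scale sec φ; true area = (apparent area) · cos φ.
True area of peninsula: 220000 × cos(76.2°) = 220000 × 0.2385 = 52480 km².
True area of island: 93000 × cos(17.3°) = 93000 × 0.9548 = 88790 km².
Ratio = 52480 / 88790 ≈ 0.591.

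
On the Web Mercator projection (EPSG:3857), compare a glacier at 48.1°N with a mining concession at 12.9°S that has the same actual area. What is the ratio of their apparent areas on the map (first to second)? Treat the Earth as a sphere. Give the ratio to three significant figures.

2.13

Mercator areal scale is sec²φ.
At 48.1°: sec²(48.1°) = 1/0.6678² = 2.242.
At 12.9°: sec²(12.9°) = 1/0.9748² = 1.052.
Ratio = 2.242/1.052 = cos²(12.9°)/cos²(48.1°) ≈ 2.13.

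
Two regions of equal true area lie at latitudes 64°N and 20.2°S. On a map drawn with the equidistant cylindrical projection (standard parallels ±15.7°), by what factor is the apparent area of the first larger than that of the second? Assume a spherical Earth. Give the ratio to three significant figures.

2.14

In the equirectangular projection with standard parallel φ₀ = 15.7° (x = Rλ cos φ₀, y = Rφ), meridians are true-scale (h = 1) and the parallel scale is k = cos φ₀ / cos φ.
Areal scale at 64°: h·k = 1.000 × 2.196 = 2.196.
Areal scale at 20.2°: h·k = 1.000 × 1.026 = 1.026.
Ratio = 2.196/1.026 ≈ 2.14.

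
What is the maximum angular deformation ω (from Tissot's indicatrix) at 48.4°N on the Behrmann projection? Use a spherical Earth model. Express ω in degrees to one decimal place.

The Behrmann projection is cylindrical equal-area with φ₀ = 30°. For cylindrical equal-area with standard parallel φ₀, h = cos φ / cos φ₀ and k = cos φ₀ / cos φ, so h·k = 1.
At 48.4°: h = 0.7666, k = 1.304; principal scales a = 1.304, b = 0.7666.
sin(ω/2) = (a − b)/(a + b) = 0.5378/2.071 = 0.2597, so ω = 2 arcsin(0.2597) ≈ 30.1°.

30.1°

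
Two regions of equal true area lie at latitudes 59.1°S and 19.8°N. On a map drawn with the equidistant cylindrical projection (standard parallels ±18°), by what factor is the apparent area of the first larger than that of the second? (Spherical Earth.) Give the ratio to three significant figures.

1.83

The equidistant cylindrical projection with φ₀ = 18° has h = 1 (meridians true) and k = cos φ₀ / cos φ along parallels.
Areal scale at 59.1°: h·k = 1.000 × 1.852 = 1.852.
Areal scale at 19.8°: h·k = 1.000 × 1.011 = 1.011.
Ratio = 1.852/1.011 ≈ 1.83.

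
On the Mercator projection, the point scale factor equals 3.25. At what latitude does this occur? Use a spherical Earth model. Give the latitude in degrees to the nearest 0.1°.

Mercator scale is k = sec φ = 1/cos φ.
1/cos φ = 3.25  ⇒  cos φ = 0.3077  ⇒  φ = arccos(0.3077) ≈ 72.1°.

72.1°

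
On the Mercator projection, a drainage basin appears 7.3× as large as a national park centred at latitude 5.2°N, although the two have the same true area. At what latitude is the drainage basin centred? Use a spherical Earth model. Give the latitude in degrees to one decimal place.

On Mercator, (apparent₁)/(apparent₂) = sec²φ₁ / sec²φ₂ when true areas are equal.
cos²φ₂ / cos²φ₁ = 7.3  ⇒  cos φ₁ = cos 5.2° / √7.3 = 0.9959/2.702 = 0.3686.
φ₁ = arccos(0.3686) ≈ 68.4°.

68.4°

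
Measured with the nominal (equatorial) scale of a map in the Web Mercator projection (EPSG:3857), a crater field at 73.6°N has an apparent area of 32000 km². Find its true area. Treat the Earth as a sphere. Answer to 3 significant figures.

Mercator is conformal, so the point scale is isotropic: h = k = sec φ = 1/cos φ.
Areal scale = k² = sec²φ = 1/cos²(73.6°) = 1/0.2823² = 12.54.
True area = apparent / (areal scale) = 32000 / 12.54 ≈ 2550 km².

2550 km²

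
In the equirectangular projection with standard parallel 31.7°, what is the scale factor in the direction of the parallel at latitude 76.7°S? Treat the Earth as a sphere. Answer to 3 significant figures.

The equidistant cylindrical projection with φ₀ = 31.7° has h = 1 (meridians true) and k = cos φ₀ / cos φ along parallels.
k = cos 31.7° / cos 76.7° = 0.8508/0.2300 = 3.698.

3.70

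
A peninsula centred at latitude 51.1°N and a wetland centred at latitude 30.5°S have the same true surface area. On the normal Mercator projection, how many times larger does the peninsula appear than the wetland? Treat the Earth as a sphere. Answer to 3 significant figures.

Mercator areal scale is sec²φ.
At 51.1°: sec²(51.1°) = 1/0.6280² = 2.536.
At 30.5°: sec²(30.5°) = 1/0.8616² = 1.347.
Ratio = 2.536/1.347 = cos²(30.5°)/cos²(51.1°) ≈ 1.88.

1.88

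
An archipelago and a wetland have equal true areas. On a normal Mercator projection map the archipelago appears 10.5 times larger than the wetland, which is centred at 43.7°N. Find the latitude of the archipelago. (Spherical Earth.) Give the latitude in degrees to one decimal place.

On Mercator, (apparent₁)/(apparent₂) = sec²φ₁ / sec²φ₂ when true areas are equal.
cos²φ₂ / cos²φ₁ = 10.5  ⇒  cos φ₁ = cos 43.7° / √10.5 = 0.7230/3.240 = 0.2231.
φ₁ = arccos(0.2231) ≈ 77.1°.

77.1°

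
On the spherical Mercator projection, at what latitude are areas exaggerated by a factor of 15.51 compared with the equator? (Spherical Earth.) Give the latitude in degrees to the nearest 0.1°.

Mercator areal scale is sec²φ.
sec²φ = 15.51  ⇒  cos²φ = 0.06447  ⇒  cos φ = 0.2539.
φ = arccos(0.2539) ≈ 75.3°.

75.3°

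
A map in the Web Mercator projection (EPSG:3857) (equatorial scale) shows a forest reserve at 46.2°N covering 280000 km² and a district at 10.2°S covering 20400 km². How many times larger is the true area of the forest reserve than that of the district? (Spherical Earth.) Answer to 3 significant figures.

Since Mercator area scale is 1/cos²φ, the true area equals the apparent area multiplied by cos²φ.
True area of forest reserve: 280000 × cos²(46.2°) = 280000 × 0.4791 = 134100 km².
True area of district: 20400 × cos²(10.2°) = 20400 × 0.9686 = 19760 km².
Ratio = 134100 / 19760 ≈ 6.79.

6.79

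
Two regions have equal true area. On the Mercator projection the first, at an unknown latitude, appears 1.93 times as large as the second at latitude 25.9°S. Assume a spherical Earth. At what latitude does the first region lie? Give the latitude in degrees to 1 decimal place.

49.6°

For equal true areas on Mercator, apparent areas scale as sec²φ, so the ratio is cos²φ₂ / cos²φ₁.
cos²φ₂ / cos²φ₁ = 1.93  ⇒  cos φ₁ = cos 25.9° / √1.93 = 0.8996/1.389 = 0.6475.
φ₁ = arccos(0.6475) ≈ 49.6°.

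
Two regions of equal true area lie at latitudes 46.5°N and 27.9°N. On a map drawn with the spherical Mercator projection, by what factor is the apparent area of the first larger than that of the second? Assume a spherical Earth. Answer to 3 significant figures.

1.65

On Mercator, area is exaggerated by sec²φ = 1/cos²φ.
At 46.5°: sec²(46.5°) = 1/0.6884² = 2.110.
At 27.9°: sec²(27.9°) = 1/0.8838² = 1.280.
Ratio = 2.110/1.280 = cos²(27.9°)/cos²(46.5°) ≈ 1.65.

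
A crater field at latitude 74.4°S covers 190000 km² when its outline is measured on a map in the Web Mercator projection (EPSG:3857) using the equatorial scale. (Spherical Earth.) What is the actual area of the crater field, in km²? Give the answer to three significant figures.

13700 km²

The Mercator projection is conformal; its linear scale factor is the same in every direction and equals sec φ = 1/cos φ.
Areal scale = k² = sec²φ = 1/cos²(74.4°) = 1/0.2689² = 13.83.
True area = apparent / (areal scale) = 190000 / 13.83 ≈ 13700 km².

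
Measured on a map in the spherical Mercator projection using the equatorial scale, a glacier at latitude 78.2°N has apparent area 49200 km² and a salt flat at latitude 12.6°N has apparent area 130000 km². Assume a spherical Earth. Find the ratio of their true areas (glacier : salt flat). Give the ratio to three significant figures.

Mercator's areal exaggeration is sec²φ; hence true area = (apparent area) · cos²φ.
True area of glacier: 49200 × cos²(78.2°) = 49200 × 0.04182 = 2057 km².
True area of salt flat: 130000 × cos²(12.6°) = 130000 × 0.9524 = 123800 km².
Ratio = 2057 / 123800 ≈ 0.0166.

0.0166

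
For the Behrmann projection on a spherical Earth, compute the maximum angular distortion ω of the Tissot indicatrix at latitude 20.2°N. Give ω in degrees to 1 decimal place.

9.2°

Behrmann is a cylindrical equal-area projection with standard parallels at ±30°. A cylindrical equal-area projection with standard parallel φ₀ has meridian scale h = cos φ / cos φ₀ and parallel scale k = cos φ₀ / cos φ (so areas are preserved, h·k = 1).
At 20.2°: h = 1.084, k = 0.9228; principal scales a = 1.084, b = 0.9228.
sin(ω/2) = (a − b)/(a + b) = 0.1609/2.006 = 0.08019, so ω = 2 arcsin(0.08019) ≈ 9.2°.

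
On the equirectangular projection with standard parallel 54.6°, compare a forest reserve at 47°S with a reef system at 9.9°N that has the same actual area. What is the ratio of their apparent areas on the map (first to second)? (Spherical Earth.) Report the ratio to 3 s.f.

The equidistant cylindrical projection with φ₀ = 54.6° has h = 1 (meridians true) and k = cos φ₀ / cos φ along parallels.
Areal scale at 47°: h·k = 1.000 × 0.8494 = 0.8494.
Areal scale at 9.9°: h·k = 1.000 × 0.5880 = 0.5880.
Ratio = 0.8494/0.5880 ≈ 1.44.

1.44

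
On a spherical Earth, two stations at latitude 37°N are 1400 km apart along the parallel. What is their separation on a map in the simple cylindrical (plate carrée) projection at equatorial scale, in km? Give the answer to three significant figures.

Plate carrée maps x = Rλ, y = Rφ. The meridian scale is h = 1 and the parallel scale is k = 1/cos φ = sec φ.
Along the parallel, k = sec 37° = 1/0.7986 = 1.252.
Map distance = 1400 × 1.252 ≈ 1750 km.

1750 km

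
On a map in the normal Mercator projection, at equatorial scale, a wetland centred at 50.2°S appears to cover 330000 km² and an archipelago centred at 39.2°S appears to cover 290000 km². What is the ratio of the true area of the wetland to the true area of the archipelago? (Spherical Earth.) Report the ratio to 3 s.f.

Since Mercator area scale is 1/cos²φ, the true area equals the apparent area multiplied by cos²φ.
True area of wetland: 330000 × cos²(50.2°) = 330000 × 0.4097 = 135200 km².
True area of archipelago: 290000 × cos²(39.2°) = 290000 × 0.6005 = 174200 km².
Ratio = 135200 / 174200 ≈ 0.776.

0.776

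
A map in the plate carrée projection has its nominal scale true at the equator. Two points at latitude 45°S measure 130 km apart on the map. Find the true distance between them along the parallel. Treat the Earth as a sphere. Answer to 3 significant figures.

For the equirectangular projection with φ₀ = 0 (plate carrée), h = 1 along meridians and k = sec φ along parallels.
Along the parallel at 45°, map distances are exaggerated by k = sec 45° = 1.414.
True distance = 130 / 1.414 = 130 × cos 45° ≈ 91.9 km.

91.9 km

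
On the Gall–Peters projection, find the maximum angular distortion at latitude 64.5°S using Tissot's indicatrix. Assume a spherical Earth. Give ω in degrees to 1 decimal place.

54.7°

Gall–Peters is a cylindrical equal-area projection with standard parallels at ±45°. For cylindrical equal-area with standard parallel φ₀, h = cos φ / cos φ₀ and k = cos φ₀ / cos φ, so h·k = 1.
At 64.5°: h = 0.6088, k = 1.642; principal scales a = 1.642, b = 0.6088.
sin(ω/2) = (a − b)/(a + b) = 1.034/2.251 = 0.4591, so ω = 2 arcsin(0.4591) ≈ 54.7°.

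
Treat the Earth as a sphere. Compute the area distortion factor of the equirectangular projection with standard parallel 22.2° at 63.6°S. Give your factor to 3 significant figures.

With standard parallel φ₀ = 22.2°, the equirectangular projection gives x = Rλ cos φ₀, y = Rφ, so h = 1 and k = cos 22.2° / cos φ.
Areal scale = h·k = 1 × cos φ₀ / cos φ; at 63.6°, h = 1.000, k = 2.082, so h·k = 2.082.

2.08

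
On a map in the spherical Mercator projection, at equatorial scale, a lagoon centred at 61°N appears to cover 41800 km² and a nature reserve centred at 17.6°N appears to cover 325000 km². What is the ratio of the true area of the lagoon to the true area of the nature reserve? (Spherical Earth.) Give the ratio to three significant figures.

0.0333

Mercator's areal exaggeration is sec²φ; hence true area = (apparent area) · cos²φ.
True area of lagoon: 41800 × cos²(61°) = 41800 × 0.2350 = 9825 km².
True area of nature reserve: 325000 × cos²(17.6°) = 325000 × 0.9086 = 295300 km².
Ratio = 9825 / 295300 ≈ 0.0333.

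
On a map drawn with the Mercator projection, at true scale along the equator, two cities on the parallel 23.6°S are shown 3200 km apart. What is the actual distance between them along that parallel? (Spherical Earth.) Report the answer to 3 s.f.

For Mercator, h = k = sec φ (a conformal cylindrical projection has a single point scale, 1/cos φ).
Along the parallel at 23.6°, map distances are exaggerated by k = sec 23.6° = 1.091.
True distance = 3200 / 1.091 = 3200 × cos 23.6° ≈ 2930 km.

2930 km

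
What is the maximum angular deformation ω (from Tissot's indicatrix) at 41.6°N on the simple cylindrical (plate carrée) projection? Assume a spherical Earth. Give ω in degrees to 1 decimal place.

For the equirectangular projection with φ₀ = 0 (plate carrée), h = 1 along meridians and k = sec φ along parallels.
At 41.6°: h = 1.000, k = 1.337; principal scales a = 1.337, b = 1.000.
sin(ω/2) = (a − b)/(a + b) = 0.3373/2.337 = 0.1443, so ω = 2 arcsin(0.1443) ≈ 16.6°.

16.6°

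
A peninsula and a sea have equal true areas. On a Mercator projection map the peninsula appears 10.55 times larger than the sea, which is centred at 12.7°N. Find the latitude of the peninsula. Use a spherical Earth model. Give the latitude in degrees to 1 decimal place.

72.5°

On Mercator, (apparent₁)/(apparent₂) = sec²φ₁ / sec²φ₂ when true areas are equal.
cos²φ₂ / cos²φ₁ = 10.55  ⇒  cos φ₁ = cos 12.7° / √10.55 = 0.9755/3.248 = 0.3003.
φ₁ = arccos(0.3003) ≈ 72.5°.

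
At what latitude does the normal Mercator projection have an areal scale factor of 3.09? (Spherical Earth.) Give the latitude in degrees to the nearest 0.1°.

Mercator areal scale is sec²φ.
sec²φ = 3.09  ⇒  cos²φ = 0.3236  ⇒  cos φ = 0.5689.
φ = arccos(0.5689) ≈ 55.3°.

55.3°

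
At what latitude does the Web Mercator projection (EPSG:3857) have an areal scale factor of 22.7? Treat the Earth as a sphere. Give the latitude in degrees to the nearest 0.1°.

77.9°

Mercator areal scale is sec²φ.
sec²φ = 22.7  ⇒  cos²φ = 0.04405  ⇒  cos φ = 0.2099.
φ = arccos(0.2099) ≈ 77.9°.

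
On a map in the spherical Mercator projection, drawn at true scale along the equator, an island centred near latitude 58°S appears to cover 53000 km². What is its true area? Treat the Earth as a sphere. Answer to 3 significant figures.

14900 km²

The Mercator projection is conformal; its linear scale factor is the same in every direction and equals sec φ = 1/cos φ.
Areal scale = k² = sec²φ = 1/cos²(58°) = 1/0.5299² = 3.561.
True area = apparent / (areal scale) = 53000 / 3.561 ≈ 14900 km².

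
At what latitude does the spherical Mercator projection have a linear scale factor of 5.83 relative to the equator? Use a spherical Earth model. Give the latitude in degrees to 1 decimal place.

80.1°

Mercator scale is k = sec φ = 1/cos φ.
1/cos φ = 5.83  ⇒  cos φ = 0.1715  ⇒  φ = arccos(0.1715) ≈ 80.1°.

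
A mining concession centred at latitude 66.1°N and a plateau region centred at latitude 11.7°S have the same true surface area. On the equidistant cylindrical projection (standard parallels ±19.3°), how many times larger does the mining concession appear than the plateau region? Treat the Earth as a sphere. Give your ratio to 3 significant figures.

The equidistant cylindrical projection with φ₀ = 19.3° has h = 1 (meridians true) and k = cos φ₀ / cos φ along parallels.
Areal scale at 66.1°: h·k = 1.000 × 2.330 = 2.330.
Areal scale at 11.7°: h·k = 1.000 × 0.9638 = 0.9638.
Ratio = 2.330/0.9638 ≈ 2.42.

2.42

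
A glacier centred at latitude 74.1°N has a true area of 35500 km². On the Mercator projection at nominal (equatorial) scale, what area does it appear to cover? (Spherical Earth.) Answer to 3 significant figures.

473000 km²

The Mercator projection is conformal; its linear scale factor is the same in every direction and equals sec φ = 1/cos φ.
Areal scale = k² = sec²φ = 1/cos²(74.1°) = 1/0.2740² = 13.32.
Apparent area = 35500 × 13.32 ≈ 473000 km².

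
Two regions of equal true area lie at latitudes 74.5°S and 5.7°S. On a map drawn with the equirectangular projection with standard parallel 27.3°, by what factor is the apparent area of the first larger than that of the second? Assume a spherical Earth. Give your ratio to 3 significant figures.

With standard parallel φ₀ = 27.3°, the equirectangular projection gives x = Rλ cos φ₀, y = Rφ, so h = 1 and k = cos 27.3° / cos φ.
Areal scale at 74.5°: h·k = 1.000 × 3.325 = 3.325.
Areal scale at 5.7°: h·k = 1.000 × 0.8930 = 0.8930.
Ratio = 3.325/0.8930 ≈ 3.72.

3.72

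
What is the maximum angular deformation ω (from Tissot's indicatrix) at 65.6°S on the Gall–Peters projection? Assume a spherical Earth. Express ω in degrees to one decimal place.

58.8°

The Gall–Peters projection is cylindrical equal-area with φ₀ = 45°. Cylindrical equal-area (φ₀ = 45°): h = cos φ / cos 45° along meridians, k = cos 45° / cos φ along parallels; h·k = 1.
At 65.6°: h = 0.5842, k = 1.712; principal scales a = 1.712, b = 0.5842.
sin(ω/2) = (a − b)/(a + b) = 1.127/2.296 = 0.4911, so ω = 2 arcsin(0.4911) ≈ 58.8°.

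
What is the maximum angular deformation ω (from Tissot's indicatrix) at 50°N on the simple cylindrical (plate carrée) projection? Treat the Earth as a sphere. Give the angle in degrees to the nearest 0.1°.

In the plate carrée (x = Rλ, y = Rφ), meridians are true-scale (h = 1) and parallels are stretched by k = sec φ.
At 50°: h = 1.000, k = 1.556; principal scales a = 1.556, b = 1.000.
sin(ω/2) = (a − b)/(a + b) = 0.5557/2.556 = 0.2174, so ω = 2 arcsin(0.2174) ≈ 25.1°.

25.1°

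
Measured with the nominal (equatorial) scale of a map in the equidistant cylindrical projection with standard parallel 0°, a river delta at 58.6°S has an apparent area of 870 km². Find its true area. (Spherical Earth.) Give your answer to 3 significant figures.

453 km²

Plate carrée maps x = Rλ, y = Rφ. The meridian scale is h = 1 and the parallel scale is k = 1/cos φ = sec φ.
Areal scale = h·k = 1 × sec φ; at 58.6°, h = 1.000, k = 1.919, so h·k = 1.919.
True area = apparent / (areal scale) = 870 / 1.919 ≈ 453 km².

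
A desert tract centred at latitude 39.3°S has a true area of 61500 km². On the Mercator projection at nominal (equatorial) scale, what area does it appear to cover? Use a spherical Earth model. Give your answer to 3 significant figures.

The Mercator projection is conformal; its linear scale factor is the same in every direction and equals sec φ = 1/cos φ.
Areal scale = k² = sec²φ = 1/cos²(39.3°) = 1/0.7738² = 1.670.
Apparent area = 61500 × 1.670 ≈ 103000 km².

103000 km²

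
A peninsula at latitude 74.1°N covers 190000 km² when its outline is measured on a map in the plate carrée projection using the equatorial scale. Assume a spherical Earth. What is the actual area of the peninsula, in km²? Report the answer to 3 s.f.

Plate carrée maps x = Rλ, y = Rφ. The meridian scale is h = 1 and the parallel scale is k = 1/cos φ = sec φ.
Areal scale = h·k = 1 × sec φ; at 74.1°, h = 1.000, k = 3.650, so h·k = 3.650.
True area = apparent / (areal scale) = 190000 / 3.650 ≈ 52100 km².

52100 km²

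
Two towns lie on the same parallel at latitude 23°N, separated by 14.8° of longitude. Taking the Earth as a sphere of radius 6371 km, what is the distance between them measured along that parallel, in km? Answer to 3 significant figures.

1510 km

Arc length along a parallel = R cos φ · Δλ (with Δλ in radians).
= 6371 × cos 23° × (14.8° × π/180) = 6371 × 0.9205 × 0.2583 ≈ 1510 km.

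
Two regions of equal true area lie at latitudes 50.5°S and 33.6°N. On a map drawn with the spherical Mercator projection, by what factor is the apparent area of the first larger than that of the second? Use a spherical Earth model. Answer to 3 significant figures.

Mercator areal scale is sec²φ.
At 50.5°: sec²(50.5°) = 1/0.6361² = 2.472.
At 33.6°: sec²(33.6°) = 1/0.8329² = 1.441.
Ratio = 2.472/1.441 = cos²(33.6°)/cos²(50.5°) ≈ 1.71.

1.71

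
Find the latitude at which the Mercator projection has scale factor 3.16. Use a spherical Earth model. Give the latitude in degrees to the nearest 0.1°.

Mercator scale is k = sec φ = 1/cos φ.
1/cos φ = 3.16  ⇒  cos φ = 0.3165  ⇒  φ = arccos(0.3165) ≈ 71.6°.

71.6°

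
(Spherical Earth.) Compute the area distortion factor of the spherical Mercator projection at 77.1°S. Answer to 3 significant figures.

20.1

For Mercator, h = k = sec φ (a conformal cylindrical projection has a single point scale, 1/cos φ).
Areal scale = k² = sec²φ = 1/cos²(77.1°) = 1/0.2233² = 20.06.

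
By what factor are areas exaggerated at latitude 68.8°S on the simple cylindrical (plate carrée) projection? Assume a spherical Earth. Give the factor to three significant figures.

2.77

For the equirectangular projection with φ₀ = 0 (plate carrée), h = 1 along meridians and k = sec φ along parallels.
Areal scale = h·k = 1 × sec φ; at 68.8°, h = 1.000, k = 2.765, so h·k = 2.765.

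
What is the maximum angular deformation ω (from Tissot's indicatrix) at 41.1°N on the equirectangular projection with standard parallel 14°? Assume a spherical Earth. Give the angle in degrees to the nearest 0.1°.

14.4°

In the equirectangular projection with standard parallel φ₀ = 14° (x = Rλ cos φ₀, y = Rφ), meridians are true-scale (h = 1) and the parallel scale is k = cos φ₀ / cos φ.
At 41.1°: h = 1.000, k = 1.288; principal scales a = 1.288, b = 1.000.
sin(ω/2) = (a − b)/(a + b) = 0.2876/2.288 = 0.1257, so ω = 2 arcsin(0.1257) ≈ 14.4°.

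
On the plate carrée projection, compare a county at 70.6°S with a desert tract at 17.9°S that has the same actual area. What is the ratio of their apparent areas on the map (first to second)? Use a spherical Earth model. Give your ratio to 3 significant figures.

2.86

For the equirectangular projection with φ₀ = 0 (plate carrée), h = 1 along meridians and k = sec φ along parallels.
Areal scale at 70.6°: h·k = 1.000 × 3.011 = 3.011.
Areal scale at 17.9°: h·k = 1.000 × 1.051 = 1.051.
Ratio = 3.011/1.051 ≈ 2.86.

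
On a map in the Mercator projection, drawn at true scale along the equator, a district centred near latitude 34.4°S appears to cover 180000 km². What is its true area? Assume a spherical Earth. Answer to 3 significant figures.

Mercator is conformal, so the point scale is isotropic: h = k = sec φ = 1/cos φ.
Areal scale = k² = sec²φ = 1/cos²(34.4°) = 1/0.8251² = 1.469.
True area = apparent / (areal scale) = 180000 / 1.469 ≈ 123000 km².

123000 km²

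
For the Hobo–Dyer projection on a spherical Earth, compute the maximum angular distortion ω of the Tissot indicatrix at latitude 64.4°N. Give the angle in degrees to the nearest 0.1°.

Hobo–Dyer is a cylindrical equal-area projection with standard parallels at ±37.5°. A cylindrical equal-area projection with standard parallel φ₀ has meridian scale h = cos φ / cos φ₀ and parallel scale k = cos φ₀ / cos φ (so areas are preserved, h·k = 1).
At 64.4°: h = 0.5446, k = 1.836; principal scales a = 1.836, b = 0.5446.
sin(ω/2) = (a − b)/(a + b) = 1.291/2.381 = 0.5425, so ω = 2 arcsin(0.5425) ≈ 65.7°.

65.7°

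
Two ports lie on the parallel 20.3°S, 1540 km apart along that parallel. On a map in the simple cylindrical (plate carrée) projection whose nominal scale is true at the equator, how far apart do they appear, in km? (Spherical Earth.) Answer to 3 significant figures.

For the equirectangular projection with φ₀ = 0 (plate carrée), h = 1 along meridians and k = sec φ along parallels.
Along the parallel, k = sec 20.3° = 1/0.9379 = 1.066.
Map distance = 1540 × 1.066 ≈ 1640 km.

1640 km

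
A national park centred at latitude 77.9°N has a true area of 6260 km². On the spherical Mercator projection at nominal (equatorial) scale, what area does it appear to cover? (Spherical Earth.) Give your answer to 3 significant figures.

Mercator is conformal, so the point scale is isotropic: h = k = sec φ = 1/cos φ.
Areal scale = k² = sec²φ = 1/cos²(77.9°) = 1/0.2096² = 22.76.
Apparent area = 6260 × 22.76 ≈ 142000 km².

142000 km²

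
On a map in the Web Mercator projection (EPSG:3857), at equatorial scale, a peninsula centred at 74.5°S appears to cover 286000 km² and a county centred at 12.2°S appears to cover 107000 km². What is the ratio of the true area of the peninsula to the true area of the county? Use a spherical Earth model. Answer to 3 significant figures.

0.200

Mercator's areal exaggeration is sec²φ; hence true area = (apparent area) · cos²φ.
True area of peninsula: 286000 × cos²(74.5°) = 286000 × 0.07142 = 20430 km².
True area of county: 107000 × cos²(12.2°) = 107000 × 0.9553 = 102200 km².
Ratio = 20430 / 102200 ≈ 0.200.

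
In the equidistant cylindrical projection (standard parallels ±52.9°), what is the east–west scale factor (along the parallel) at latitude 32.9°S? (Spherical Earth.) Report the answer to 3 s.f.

0.718

The equidistant cylindrical projection with φ₀ = 52.9° has h = 1 (meridians true) and k = cos φ₀ / cos φ along parallels.
k = cos 52.9° / cos 32.9° = 0.6032/0.8396 = 0.7184.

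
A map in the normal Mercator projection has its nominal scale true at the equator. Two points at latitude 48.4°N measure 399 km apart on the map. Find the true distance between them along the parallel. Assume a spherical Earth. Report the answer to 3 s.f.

265 km

Mercator is conformal, so the point scale is isotropic: h = k = sec φ = 1/cos φ.
Along the parallel at 48.4°, map distances are exaggerated by k = sec 48.4° = 1.506.
True distance = 399 / 1.506 = 399 × cos 48.4° ≈ 265 km.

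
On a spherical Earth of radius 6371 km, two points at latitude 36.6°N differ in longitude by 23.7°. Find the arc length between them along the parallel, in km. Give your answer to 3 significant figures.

Arc length along a parallel = R cos φ · Δλ (with Δλ in radians).
= 6371 × cos 36.6° × (23.7° × π/180) = 6371 × 0.8028 × 0.4136 ≈ 2120 km.

2120 km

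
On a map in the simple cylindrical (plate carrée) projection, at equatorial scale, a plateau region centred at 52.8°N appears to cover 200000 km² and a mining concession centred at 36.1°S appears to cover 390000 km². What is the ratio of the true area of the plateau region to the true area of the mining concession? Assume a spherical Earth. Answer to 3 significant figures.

0.384

On the plate carrée, areal scale = h·k = 1 × sec φ, so true area = apparent × cos φ.
True area of plateau region: 200000 × cos(52.8°) = 200000 × 0.6046 = 120900 km².
True area of mining concession: 390000 × cos(36.1°) = 390000 × 0.8080 = 315100 km².
Ratio = 120900 / 315100 ≈ 0.384.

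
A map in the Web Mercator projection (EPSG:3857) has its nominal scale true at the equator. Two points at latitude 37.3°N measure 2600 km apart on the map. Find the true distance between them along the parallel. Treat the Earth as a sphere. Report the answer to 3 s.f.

Mercator is conformal, so the point scale is isotropic: h = k = sec φ = 1/cos φ.
Along the parallel at 37.3°, map distances are exaggerated by k = sec 37.3° = 1.257.
True distance = 2600 / 1.257 = 2600 × cos 37.3° ≈ 2070 km.

2070 km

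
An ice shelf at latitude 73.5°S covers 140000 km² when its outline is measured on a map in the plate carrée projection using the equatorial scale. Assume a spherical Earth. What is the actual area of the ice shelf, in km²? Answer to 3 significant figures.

39800 km²

Plate carrée maps x = Rλ, y = Rφ. The meridian scale is h = 1 and the parallel scale is k = 1/cos φ = sec φ.
Areal scale = h·k = 1 × sec φ; at 73.5°, h = 1.000, k = 3.521, so h·k = 3.521.
True area = apparent / (areal scale) = 140000 / 3.521 ≈ 39800 km².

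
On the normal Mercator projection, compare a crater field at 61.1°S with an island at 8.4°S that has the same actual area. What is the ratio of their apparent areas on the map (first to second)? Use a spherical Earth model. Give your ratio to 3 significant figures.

Mercator is conformal with k = sec φ, so areal scale = k² = sec²φ.
At 61.1°: sec²(61.1°) = 1/0.4833² = 4.282.
At 8.4°: sec²(8.4°) = 1/0.9893² = 1.022.
Ratio = 4.282/1.022 = cos²(8.4°)/cos²(61.1°) ≈ 4.19.

4.19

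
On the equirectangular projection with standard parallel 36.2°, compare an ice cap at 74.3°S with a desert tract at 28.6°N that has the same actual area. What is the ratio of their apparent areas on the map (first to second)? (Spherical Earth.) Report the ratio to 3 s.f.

The equidistant cylindrical projection with φ₀ = 36.2° has h = 1 (meridians true) and k = cos φ₀ / cos φ along parallels.
Areal scale at 74.3°: h·k = 1.000 × 2.982 = 2.982.
Areal scale at 28.6°: h·k = 1.000 × 0.9191 = 0.9191.
Ratio = 2.982/0.9191 ≈ 3.24.

3.24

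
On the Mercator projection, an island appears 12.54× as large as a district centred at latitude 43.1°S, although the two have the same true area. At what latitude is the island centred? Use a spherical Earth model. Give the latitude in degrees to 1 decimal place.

Mercator areal scale is sec²φ, so apparent-area ratio = sec²φ₁ / sec²φ₂ = cos²φ₂ / cos²φ₁.
cos²φ₂ / cos²φ₁ = 12.54  ⇒  cos φ₁ = cos 43.1° / √12.54 = 0.7302/3.541 = 0.2062.
φ₁ = arccos(0.2062) ≈ 78.1°.

78.1°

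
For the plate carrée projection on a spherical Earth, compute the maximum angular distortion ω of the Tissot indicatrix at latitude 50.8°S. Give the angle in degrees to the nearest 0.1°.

26.1°

Plate carrée maps x = Rλ, y = Rφ. The meridian scale is h = 1 and the parallel scale is k = 1/cos φ = sec φ.
At 50.8°: h = 1.000, k = 1.582; principal scales a = 1.582, b = 1.000.
sin(ω/2) = (a − b)/(a + b) = 0.5822/2.582 = 0.2255, so ω = 2 arcsin(0.2255) ≈ 26.1°.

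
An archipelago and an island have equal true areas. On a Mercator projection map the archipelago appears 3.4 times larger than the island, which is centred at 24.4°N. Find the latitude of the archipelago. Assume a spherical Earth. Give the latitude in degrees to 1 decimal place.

60.4°

Mercator areal scale is sec²φ, so apparent-area ratio = sec²φ₁ / sec²φ₂ = cos²φ₂ / cos²φ₁.
cos²φ₂ / cos²φ₁ = 3.4  ⇒  cos φ₁ = cos 24.4° / √3.4 = 0.9107/1.844 = 0.4939.
φ₁ = arccos(0.4939) ≈ 60.4°.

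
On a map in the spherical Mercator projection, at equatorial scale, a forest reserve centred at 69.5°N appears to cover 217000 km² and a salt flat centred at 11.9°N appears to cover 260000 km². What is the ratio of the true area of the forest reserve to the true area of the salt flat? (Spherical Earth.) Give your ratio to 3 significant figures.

Mercator's areal exaggeration is sec²φ; hence true area = (apparent area) · cos²φ.
True area of forest reserve: 217000 × cos²(69.5°) = 217000 × 0.1226 = 26610 km².
True area of salt flat: 260000 × cos²(11.9°) = 260000 × 0.9575 = 248900 km².
Ratio = 26610 / 248900 ≈ 0.107.

0.107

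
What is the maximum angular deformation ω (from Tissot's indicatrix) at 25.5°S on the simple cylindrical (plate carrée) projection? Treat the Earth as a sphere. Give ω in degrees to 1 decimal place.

5.9°

For the equirectangular projection with φ₀ = 0 (plate carrée), h = 1 along meridians and k = sec φ along parallels.
At 25.5°: h = 1.000, k = 1.108; principal scales a = 1.108, b = 1.000.
sin(ω/2) = (a − b)/(a + b) = 0.1079/2.108 = 0.05120, so ω = 2 arcsin(0.05120) ≈ 5.9°.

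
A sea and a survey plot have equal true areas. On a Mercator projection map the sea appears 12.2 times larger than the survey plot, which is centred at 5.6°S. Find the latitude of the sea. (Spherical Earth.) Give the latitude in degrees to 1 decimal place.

On Mercator, (apparent₁)/(apparent₂) = sec²φ₁ / sec²φ₂ when true areas are equal.
cos²φ₂ / cos²φ₁ = 12.2  ⇒  cos φ₁ = cos 5.6° / √12.2 = 0.9952/3.493 = 0.2849.
φ₁ = arccos(0.2849) ≈ 73.4°.

73.4°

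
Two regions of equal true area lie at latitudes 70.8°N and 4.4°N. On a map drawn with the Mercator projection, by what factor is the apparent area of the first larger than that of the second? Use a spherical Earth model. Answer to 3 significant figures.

9.19

Mercator areal scale is sec²φ.
At 70.8°: sec²(70.8°) = 1/0.3289² = 9.246.
At 4.4°: sec²(4.4°) = 1/0.9971² = 1.006.
Ratio = 9.246/1.006 = cos²(4.4°)/cos²(70.8°) ≈ 9.19.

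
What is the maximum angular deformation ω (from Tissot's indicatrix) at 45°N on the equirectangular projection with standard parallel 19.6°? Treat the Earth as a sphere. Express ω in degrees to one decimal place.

16.4°

With standard parallel φ₀ = 19.6°, the equirectangular projection gives x = Rλ cos φ₀, y = Rφ, so h = 1 and k = cos 19.6° / cos φ.
At 45°: h = 1.000, k = 1.332; principal scales a = 1.332, b = 1.000.
sin(ω/2) = (a − b)/(a + b) = 0.3323/2.332 = 0.1425, so ω = 2 arcsin(0.1425) ≈ 16.4°.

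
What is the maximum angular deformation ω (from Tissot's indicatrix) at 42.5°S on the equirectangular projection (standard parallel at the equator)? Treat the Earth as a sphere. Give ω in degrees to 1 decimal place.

In the plate carrée (x = Rλ, y = Rφ), meridians are true-scale (h = 1) and parallels are stretched by k = sec φ.
At 42.5°: h = 1.000, k = 1.356; principal scales a = 1.356, b = 1.000.
sin(ω/2) = (a − b)/(a + b) = 0.3563/2.356 = 0.1512, so ω = 2 arcsin(0.1512) ≈ 17.4°.

17.4°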